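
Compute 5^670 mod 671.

562

5^1 ≡ 5 (mod 671)
5^2 ≡ 5^2 = 25 ≡ 25 (mod 671)
5^4 ≡ 25^2 = 625 ≡ 625 (mod 671)
5^8 ≡ 625^2 = 390625 ≡ 103 (mod 671)
5^16 ≡ 103^2 = 10609 ≡ 544 (mod 671)
5^32 ≡ 544^2 = 295936 ≡ 25 (mod 671)
5^64 ≡ 25^2 = 625 ≡ 625 (mod 671)
5^128 ≡ 625^2 = 390625 ≡ 103 (mod 671)
5^256 ≡ 103^2 = 10609 ≡ 544 (mod 671)
5^512 ≡ 544^2 = 295936 ≡ 25 (mod 671)
670 = 512 + 128 + 16 + 8 + 4 + 2 in binary powers of 2.
So 5^670 ≡ 25 · 103 · 544 · 103 · 625 · 25 ≡ 562 (mod 671).
Since 562 ≠ 1, base 5 is a Fermat witness: 671 is composite.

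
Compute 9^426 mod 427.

9^1 ≡ 9 (mod 427)
9^2 ≡ 9^2 = 81 ≡ 81 (mod 427)
9^4 ≡ 81^2 = 6561 ≡ 156 (mod 427)
9^8 ≡ 156^2 = 24336 ≡ 424 (mod 427)
9^16 ≡ 424^2 = 179776 ≡ 9 (mod 427)
9^32 ≡ 9^2 = 81 ≡ 81 (mod 427)
9^64 ≡ 81^2 = 6561 ≡ 156 (mod 427)
9^128 ≡ 156^2 = 24336 ≡ 424 (mod 427)
9^256 ≡ 424^2 = 179776 ≡ 9 (mod 427)
426 = 256 + 128 + 32 + 8 + 2 in binary powers of 2.
So 9^426 ≡ 9 · 424 · 81 · 424 · 81 ≡ 253 (mod 427).
Since 253 ≠ 1, base 9 is a Fermat witness: 427 is composite.

253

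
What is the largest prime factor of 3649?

89

3649 = 41 · 89
89 is prime.
So 3649 = 41 · 89; the largest prime factor is 89.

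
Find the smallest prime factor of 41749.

41749 is odd.
Digit sum 25, not divisible by 3.
Ends in 9: not divisible by 5.
7: 41749 = 7·5964 + 1
11: 41749 = 11·3795 + 4
13: 41749 = 13·3211 + 6
17: 41749 = 17·2455 + 14
19: 41749 = 19·2197 + 6
23: 41749 = 23·1815 + 4
29: 41749 = 29·1439 + 18
31: 41749 = 31·1346 + 23
37: 41749 = 37·1128 + 13
41: 41749 = 41·1018 + 11
43: 41749 = 43·970 + 39
47: 41749 = 47·888 + 13
53: 41749 = 53·787 + 38
59: 41749 = 59·707 + 36
61: 41749 = 61·684 + 25
67: 41749 = 67·623 + 8
71: 41749 = 71·588 + 1
73: 41749 = 73·571 + 66
79: 41749 = 79·528 + 37
83: 41749 = 83·503

83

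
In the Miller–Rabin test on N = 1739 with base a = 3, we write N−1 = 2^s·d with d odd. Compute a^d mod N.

1739 − 1 = 1738 = 2^1 · 869, so d = 869.
3^1 ≡ 3 (mod 1739)
3^2 ≡ 3^2 = 9 ≡ 9 (mod 1739)
3^4 ≡ 9^2 = 81 ≡ 81 (mod 1739)
3^8 ≡ 81^2 = 6561 ≡ 1344 (mod 1739)
3^16 ≡ 1344^2 = 1806336 ≡ 1254 (mod 1739)
3^32 ≡ 1254^2 = 1572516 ≡ 460 (mod 1739)
3^64 ≡ 460^2 = 211600 ≡ 1181 (mod 1739)
3^128 ≡ 1181^2 = 1394761 ≡ 83 (mod 1739)
3^256 ≡ 83^2 = 6889 ≡ 1672 (mod 1739)
3^512 ≡ 1672^2 = 2795584 ≡ 1011 (mod 1739)
869 = 512 + 256 + 64 + 32 + 4 + 1 in binary powers of 2.
So 3^869 ≡ 1011 · 1672 · 1181 · 460 · 81 · 3 ≡ 946 (mod 1739).
Squaring chain: 946; never reaches −1, so base 3 is a Miller–Rabin witness that 1739 is composite.

946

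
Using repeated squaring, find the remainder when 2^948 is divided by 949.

2^1 ≡ 2 (mod 949)
2^2 ≡ 2^2 = 4 ≡ 4 (mod 949)
2^4 ≡ 4^2 = 16 ≡ 16 (mod 949)
2^8 ≡ 16^2 = 256 ≡ 256 (mod 949)
2^16 ≡ 256^2 = 65536 ≡ 55 (mod 949)
2^32 ≡ 55^2 = 3025 ≡ 178 (mod 949)
2^64 ≡ 178^2 = 31684 ≡ 367 (mod 949)
2^128 ≡ 367^2 = 134689 ≡ 880 (mod 949)
2^256 ≡ 880^2 = 774400 ≡ 16 (mod 949)
2^512 ≡ 16^2 = 256 ≡ 256 (mod 949)
948 = 512 + 256 + 128 + 32 + 16 + 4 in binary powers of 2.
So 2^948 ≡ 256 · 16 · 880 · 178 · 55 · 16 ≡ 300 (mod 949).
Since 300 ≠ 1, base 2 is a Fermat witness: 949 is composite.

300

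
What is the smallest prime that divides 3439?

3439 is odd.
Digit sum 19, not divisible by 3.
Ends in 9: not divisible by 5.
7: 3439 = 7·491 + 2
11: 3439 = 11·312 + 7
13: 3439 = 13·264 + 7
17: 3439 = 17·202 + 5
19: 3439 = 19·181

19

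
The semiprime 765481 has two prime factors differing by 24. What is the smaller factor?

863

Since p = q + 24, we have 765481 = q(q + 24), so q² + 24q − 765481 = 0.
Discriminant: 24² + 4·765481 = 576 + 3061924 = 3062500; √3062500 = 1750.
q = (−24 + 1750)/2 = 863, and p = q + 24 = 887.
Check: 863 · 887 = 765481.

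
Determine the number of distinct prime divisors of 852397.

5

852397 = 7 · 121771
121771 = 13 · 9367
9367 = 17 · 551
551 = 19 · 29
852397 = 7 · 13 · 17 · 19 · 29, which has 5 distinct prime factors.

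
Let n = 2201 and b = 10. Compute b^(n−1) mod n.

1369

10^1 ≡ 10 (mod 2201)
10^2 ≡ 10^2 = 100 ≡ 100 (mod 2201)
10^4 ≡ 100^2 = 10000 ≡ 1196 (mod 2201)
10^8 ≡ 1196^2 = 1430416 ≡ 1967 (mod 2201)
10^16 ≡ 1967^2 = 3869089 ≡ 1932 (mod 2201)
10^32 ≡ 1932^2 = 3732624 ≡ 1929 (mod 2201)
10^64 ≡ 1929^2 = 3721041 ≡ 1351 (mod 2201)
10^128 ≡ 1351^2 = 1825201 ≡ 572 (mod 2201)
10^256 ≡ 572^2 = 327184 ≡ 1436 (mod 2201)
10^512 ≡ 1436^2 = 2062096 ≡ 1960 (mod 2201)
10^1024 ≡ 1960^2 = 3841600 ≡ 855 (mod 2201)
10^2048 ≡ 855^2 = 731025 ≡ 293 (mod 2201)
2200 = 2048 + 128 + 16 + 8 in binary powers of 2.
So 10^2200 ≡ 293 · 572 · 1932 · 1967 ≡ 1369 (mod 2201).
Since 1369 ≠ 1, base 10 is a Fermat witness: 2201 is composite.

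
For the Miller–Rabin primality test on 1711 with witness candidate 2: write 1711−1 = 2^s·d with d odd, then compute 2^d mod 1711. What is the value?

549

1711 − 1 = 1710 = 2^1 · 855, so d = 855.
2^1 ≡ 2 (mod 1711)
2^2 ≡ 2^2 = 4 ≡ 4 (mod 1711)
2^4 ≡ 4^2 = 16 ≡ 16 (mod 1711)
2^8 ≡ 16^2 = 256 ≡ 256 (mod 1711)
2^16 ≡ 256^2 = 65536 ≡ 518 (mod 1711)
2^32 ≡ 518^2 = 268324 ≡ 1408 (mod 1711)
2^64 ≡ 1408^2 = 1982464 ≡ 1126 (mod 1711)
2^128 ≡ 1126^2 = 1267876 ≡ 25 (mod 1711)
2^256 ≡ 25^2 = 625 ≡ 625 (mod 1711)
2^512 ≡ 625^2 = 390625 ≡ 517 (mod 1711)
855 = 512 + 256 + 64 + 16 + 4 + 2 + 1 in binary powers of 2.
So 2^855 ≡ 517 · 625 · 1126 · 518 · 16 · 4 · 2 ≡ 549 (mod 1711).
Squaring chain: 549; never reaches −1, so base 2 is a Miller–Rabin witness that 1711 is composite.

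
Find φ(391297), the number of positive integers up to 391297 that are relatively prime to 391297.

371280

Factor: 391297 = 29 · 103 · 131.
φ(391297) = (29−1) · (103−1) · (131−1) = 28 · 102 · 130 = 371280.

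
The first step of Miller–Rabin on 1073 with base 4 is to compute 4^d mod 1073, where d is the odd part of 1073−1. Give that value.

817

1073 − 1 = 1072 = 2^4 · 67, so d = 67.
4^1 ≡ 4 (mod 1073)
4^2 ≡ 4^2 = 16 ≡ 16 (mod 1073)
4^4 ≡ 16^2 = 256 ≡ 256 (mod 1073)
4^8 ≡ 256^2 = 65536 ≡ 83 (mod 1073)
4^16 ≡ 83^2 = 6889 ≡ 451 (mod 1073)
4^32 ≡ 451^2 = 203401 ≡ 604 (mod 1073)
4^64 ≡ 604^2 = 364816 ≡ 1069 (mod 1073)
67 = 64 + 2 + 1 in binary powers of 2.
So 4^67 ≡ 1069 · 16 · 4 ≡ 817 (mod 1073).
Squaring chain: 817 → 83 → 451 → 604; never reaches −1, so base 4 is a Miller–Rabin witness that 1073 is composite.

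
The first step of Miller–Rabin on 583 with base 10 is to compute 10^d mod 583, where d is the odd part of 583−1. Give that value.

583 − 1 = 582 = 2^1 · 291, so d = 291.
10^1 ≡ 10 (mod 583)
10^2 ≡ 10^2 = 100 ≡ 100 (mod 583)
10^4 ≡ 100^2 = 10000 ≡ 89 (mod 583)
10^8 ≡ 89^2 = 7921 ≡ 342 (mod 583)
10^16 ≡ 342^2 = 116964 ≡ 364 (mod 583)
10^32 ≡ 364^2 = 132496 ≡ 155 (mod 583)
10^64 ≡ 155^2 = 24025 ≡ 122 (mod 583)
10^128 ≡ 122^2 = 14884 ≡ 309 (mod 583)
10^256 ≡ 309^2 = 95481 ≡ 452 (mod 583)
291 = 256 + 32 + 2 + 1 in binary powers of 2.
So 10^291 ≡ 452 · 155 · 100 · 10 ≡ 307 (mod 583).
Squaring chain: 307; never reaches −1, so base 10 is a Miller–Rabin witness that 583 is composite.

307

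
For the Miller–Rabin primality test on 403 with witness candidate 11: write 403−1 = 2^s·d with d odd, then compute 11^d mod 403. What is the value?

151

403 − 1 = 402 = 2^1 · 201, so d = 201.
11^1 ≡ 11 (mod 403)
11^2 ≡ 11^2 = 121 ≡ 121 (mod 403)
11^4 ≡ 121^2 = 14641 ≡ 133 (mod 403)
11^8 ≡ 133^2 = 17689 ≡ 360 (mod 403)
11^16 ≡ 360^2 = 129600 ≡ 237 (mod 403)
11^32 ≡ 237^2 = 56169 ≡ 152 (mod 403)
11^64 ≡ 152^2 = 23104 ≡ 133 (mod 403)
11^128 ≡ 133^2 = 17689 ≡ 360 (mod 403)
201 = 128 + 64 + 8 + 1 in binary powers of 2.
So 11^201 ≡ 360 · 133 · 360 · 11 ≡ 151 (mod 403).
Squaring chain: 151; never reaches −1, so base 11 is a Miller–Rabin witness that 403 is composite.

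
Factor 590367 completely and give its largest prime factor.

590367 = 3 · 196789
196789 = 47 · 4187
4187 = 53 · 79
79 is prime.
So 590367 = 3 · 47 · 53 · 79; the largest prime factor is 79.

79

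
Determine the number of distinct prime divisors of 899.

2

899 = 29 · 31
899 = 29 · 31, which has 2 distinct prime factors.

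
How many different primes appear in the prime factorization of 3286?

3

3286 = 2 · 1643
1643 = 31 · 53
3286 = 2 · 31 · 53, which has 3 distinct prime factors.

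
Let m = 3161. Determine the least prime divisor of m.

29

3161 is odd.
Digit sum 11, not divisible by 3.
Ends in 1: not divisible by 5.
7: 3161 = 7·451 + 4
11: 3161 = 11·287 + 4
13: 3161 = 13·243 + 2
17: 3161 = 17·185 + 16
19: 3161 = 19·166 + 7
23: 3161 = 23·137 + 10
29: 3161 = 29·109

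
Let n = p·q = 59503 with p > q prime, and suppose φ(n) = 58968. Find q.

φ(n) = (p−1)(q−1) = n − (p+q) + 1, so p + q = 59503 − 58968 + 1 = 536.
p and q are the roots of t² − 536t + 59503 = 0.
Discriminant: 536² − 4·59503 = 287296 − 238012 = 49284; √49284 = 222.
q = (536 − 222)/2 = 157, p = (536 + 222)/2 = 379.
Check: 157 · 379 = 59503.

157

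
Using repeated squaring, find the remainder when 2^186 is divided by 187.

2^1 ≡ 2 (mod 187)
2^2 ≡ 2^2 = 4 ≡ 4 (mod 187)
2^4 ≡ 4^2 = 16 ≡ 16 (mod 187)
2^8 ≡ 16^2 = 256 ≡ 69 (mod 187)
2^16 ≡ 69^2 = 4761 ≡ 86 (mod 187)
2^32 ≡ 86^2 = 7396 ≡ 103 (mod 187)
2^64 ≡ 103^2 = 10609 ≡ 137 (mod 187)
2^128 ≡ 137^2 = 18769 ≡ 69 (mod 187)
186 = 128 + 32 + 16 + 8 + 2 in binary powers of 2.
So 2^186 ≡ 69 · 103 · 86 · 69 · 4 ≡ 174 (mod 187).
Since 174 ≠ 1, base 2 is a Fermat witness: 187 is composite.

174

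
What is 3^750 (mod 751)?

1

3^1 ≡ 3 (mod 751)
3^2 ≡ 3^2 = 9 ≡ 9 (mod 751)
3^4 ≡ 9^2 = 81 ≡ 81 (mod 751)
3^8 ≡ 81^2 = 6561 ≡ 553 (mod 751)
3^16 ≡ 553^2 = 305809 ≡ 152 (mod 751)
3^32 ≡ 152^2 = 23104 ≡ 574 (mod 751)
3^64 ≡ 574^2 = 329476 ≡ 538 (mod 751)
3^128 ≡ 538^2 = 289444 ≡ 309 (mod 751)
3^256 ≡ 309^2 = 95481 ≡ 104 (mod 751)
3^512 ≡ 104^2 = 10816 ≡ 302 (mod 751)
750 = 512 + 128 + 64 + 32 + 8 + 4 + 2 in binary powers of 2.
So 3^750 ≡ 302 · 309 · 538 · 574 · 553 · 81 · 9 ≡ 1 (mod 751).
Since the result is 1, base 3 gives no evidence that 751 is composite.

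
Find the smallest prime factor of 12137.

53

12137 is odd.
Digit sum 14, not divisible by 3.
Ends in 7: not divisible by 5.
7: 12137 = 7·1733 + 6
11: 12137 = 11·1103 + 4
13: 12137 = 13·933 + 8
17: 12137 = 17·713 + 16
19: 12137 = 19·638 + 15
23: 12137 = 23·527 + 16
29: 12137 = 29·418 + 15
31: 12137 = 31·391 + 16
37: 12137 = 37·328 + 1
41: 12137 = 41·296 + 1
43: 12137 = 43·282 + 11
47: 12137 = 47·258 + 11
53: 12137 = 53·229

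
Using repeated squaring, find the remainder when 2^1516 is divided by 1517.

2^1 ≡ 2 (mod 1517)
2^2 ≡ 2^2 = 4 ≡ 4 (mod 1517)
2^4 ≡ 4^2 = 16 ≡ 16 (mod 1517)
2^8 ≡ 16^2 = 256 ≡ 256 (mod 1517)
2^16 ≡ 256^2 = 65536 ≡ 305 (mod 1517)
2^32 ≡ 305^2 = 93025 ≡ 488 (mod 1517)
2^64 ≡ 488^2 = 238144 ≡ 1492 (mod 1517)
2^128 ≡ 1492^2 = 2226064 ≡ 625 (mod 1517)
2^256 ≡ 625^2 = 390625 ≡ 756 (mod 1517)
2^512 ≡ 756^2 = 571536 ≡ 1144 (mod 1517)
2^1024 ≡ 1144^2 = 1308736 ≡ 1082 (mod 1517)
1516 = 1024 + 256 + 128 + 64 + 32 + 8 + 4 in binary powers of 2.
So 2^1516 ≡ 1082 · 756 · 625 · 1492 · 488 · 256 · 16 ≡ 756 (mod 1517).
Since 756 ≠ 1, base 2 is a Fermat witness: 1517 is composite.

756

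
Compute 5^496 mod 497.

289

5^1 ≡ 5 (mod 497)
5^2 ≡ 5^2 = 25 ≡ 25 (mod 497)
5^4 ≡ 25^2 = 625 ≡ 128 (mod 497)
5^8 ≡ 128^2 = 16384 ≡ 480 (mod 497)
5^16 ≡ 480^2 = 230400 ≡ 289 (mod 497)
5^32 ≡ 289^2 = 83521 ≡ 25 (mod 497)
5^64 ≡ 25^2 = 625 ≡ 128 (mod 497)
5^128 ≡ 128^2 = 16384 ≡ 480 (mod 497)
5^256 ≡ 480^2 = 230400 ≡ 289 (mod 497)
496 = 256 + 128 + 64 + 32 + 16 in binary powers of 2.
So 5^496 ≡ 289 · 480 · 128 · 25 · 289 ≡ 289 (mod 497).
Since 289 ≠ 1, base 5 is a Fermat witness: 497 is composite.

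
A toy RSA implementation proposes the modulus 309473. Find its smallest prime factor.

309473 is odd.
Digit sum 26, not divisible by 3.
Ends in 3: not divisible by 5.
7: 309473 = 7·44210 + 3
11: 309473 = 11·28133 + 10
13: 309473 = 13·23805 + 8
17: 309473 = 17·18204 + 5
19: 309473 = 19·16288 + 1
23: 309473 = 23·13455 + 8
29: 309473 = 29·10671 + 14
31: 309473 = 31·9983

31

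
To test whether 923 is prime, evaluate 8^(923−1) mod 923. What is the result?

428

8^1 ≡ 8 (mod 923)
8^2 ≡ 8^2 = 64 ≡ 64 (mod 923)
8^4 ≡ 64^2 = 4096 ≡ 404 (mod 923)
8^8 ≡ 404^2 = 163216 ≡ 768 (mod 923)
8^16 ≡ 768^2 = 589824 ≡ 27 (mod 923)
8^32 ≡ 27^2 = 729 ≡ 729 (mod 923)
8^64 ≡ 729^2 = 531441 ≡ 716 (mod 923)
8^128 ≡ 716^2 = 512656 ≡ 391 (mod 923)
8^256 ≡ 391^2 = 152881 ≡ 586 (mod 923)
8^512 ≡ 586^2 = 343396 ≡ 40 (mod 923)
922 = 512 + 256 + 128 + 16 + 8 + 2 in binary powers of 2.
So 8^922 ≡ 40 · 586 · 391 · 27 · 768 · 64 ≡ 428 (mod 923).
Since 428 ≠ 1, base 8 is a Fermat witness: 923 is composite.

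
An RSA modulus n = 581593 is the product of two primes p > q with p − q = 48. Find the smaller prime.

Since p = q + 48, we have 581593 = q(q + 48), so q² + 48q − 581593 = 0.
Discriminant: 48² + 4·581593 = 2304 + 2326372 = 2328676; √2328676 = 1526.
q = (−48 + 1526)/2 = 739, and p = q + 48 = 787.
Check: 739 · 787 = 581593.

739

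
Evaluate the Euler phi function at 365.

Factor: 365 = 5 · 73.
φ(365) = (5−1) · (73−1) = 4 · 72 = 288.

288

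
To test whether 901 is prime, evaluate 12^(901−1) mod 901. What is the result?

47

12^1 ≡ 12 (mod 901)
12^2 ≡ 12^2 = 144 ≡ 144 (mod 901)
12^4 ≡ 144^2 = 20736 ≡ 13 (mod 901)
12^8 ≡ 13^2 = 169 ≡ 169 (mod 901)
12^16 ≡ 169^2 = 28561 ≡ 630 (mod 901)
12^32 ≡ 630^2 = 396900 ≡ 460 (mod 901)
12^64 ≡ 460^2 = 211600 ≡ 766 (mod 901)
12^128 ≡ 766^2 = 586756 ≡ 205 (mod 901)
12^256 ≡ 205^2 = 42025 ≡ 579 (mod 901)
12^512 ≡ 579^2 = 335241 ≡ 69 (mod 901)
900 = 512 + 256 + 128 + 4 in binary powers of 2.
So 12^900 ≡ 69 · 579 · 205 · 13 ≡ 47 (mod 901).
Since 47 ≠ 1, base 12 is a Fermat witness: 901 is composite.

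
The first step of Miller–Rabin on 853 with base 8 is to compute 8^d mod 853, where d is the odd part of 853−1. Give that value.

853 − 1 = 852 = 2^2 · 213, so d = 213.
8^1 ≡ 8 (mod 853)
8^2 ≡ 8^2 = 64 ≡ 64 (mod 853)
8^4 ≡ 64^2 = 4096 ≡ 684 (mod 853)
8^8 ≡ 684^2 = 467856 ≡ 412 (mod 853)
8^16 ≡ 412^2 = 169744 ≡ 850 (mod 853)
8^32 ≡ 850^2 = 722500 ≡ 9 (mod 853)
8^64 ≡ 9^2 = 81 ≡ 81 (mod 853)
8^128 ≡ 81^2 = 6561 ≡ 590 (mod 853)
213 = 128 + 64 + 16 + 4 + 1 in binary powers of 2.
So 8^213 ≡ 590 · 81 · 850 · 684 · 8 ≡ 520 (mod 853).
Squaring chain: 520 → 852; reaches −1, so base 8 does not prove 853 composite.

520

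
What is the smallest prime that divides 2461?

23

2461 is odd.
Digit sum 13, not divisible by 3.
Ends in 1: not divisible by 5.
7: 2461 = 7·351 + 4
11: 2461 = 11·223 + 8
13: 2461 = 13·189 + 4
17: 2461 = 17·144 + 13
19: 2461 = 19·129 + 10
23: 2461 = 23·107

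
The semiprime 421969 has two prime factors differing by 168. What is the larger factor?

Since p = q + 168, we have 421969 = q(q + 168), so q² + 168q − 421969 = 0.
Discriminant: 168² + 4·421969 = 28224 + 1687876 = 1716100; √1716100 = 1310.
q = (−168 + 1310)/2 = 571, and p = q + 168 = 739.
Check: 571 · 739 = 421969.

739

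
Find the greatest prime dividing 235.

235 = 5 · 47
47 is prime.
So 235 = 5 · 47; the largest prime factor is 47.

47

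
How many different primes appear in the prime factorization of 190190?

6

190190 = 2 · 95095
95095 = 5 · 19019
19019 = 7 · 2717
2717 = 11 · 247
247 = 13 · 19
190190 = 2 · 5 · 7 · 11 · 13 · 19, which has 6 distinct prime factors.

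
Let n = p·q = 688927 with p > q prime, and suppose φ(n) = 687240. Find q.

691

φ(n) = (p−1)(q−1) = n − (p+q) + 1, so p + q = 688927 − 687240 + 1 = 1688.
p and q are the roots of t² − 1688t + 688927 = 0.
Discriminant: 1688² − 4·688927 = 2849344 − 2755708 = 93636; √93636 = 306.
q = (1688 − 306)/2 = 691, p = (1688 + 306)/2 = 997.
Check: 691 · 997 = 688927.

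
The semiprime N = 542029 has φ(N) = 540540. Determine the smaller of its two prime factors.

φ(n) = (p−1)(q−1) = n − (p+q) + 1, so p + q = 542029 − 540540 + 1 = 1490.
p and q are the roots of t² − 1490t + 542029 = 0.
Discriminant: 1490² − 4·542029 = 2220100 − 2168116 = 51984; √51984 = 228.
q = (1490 − 228)/2 = 631, p = (1490 + 228)/2 = 859.
Check: 631 · 859 = 542029.

631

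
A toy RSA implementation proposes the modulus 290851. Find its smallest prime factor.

11

290851 is odd.
Digit sum 25, not divisible by 3.
Ends in 1: not divisible by 5.
7: 290851 = 7·41550 + 1
11: 290851 = 11·26441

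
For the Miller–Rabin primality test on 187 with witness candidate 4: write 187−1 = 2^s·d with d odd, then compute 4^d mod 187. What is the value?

187 − 1 = 186 = 2^1 · 93, so d = 93.
4^1 ≡ 4 (mod 187)
4^2 ≡ 4^2 = 16 ≡ 16 (mod 187)
4^4 ≡ 16^2 = 256 ≡ 69 (mod 187)
4^8 ≡ 69^2 = 4761 ≡ 86 (mod 187)
4^16 ≡ 86^2 = 7396 ≡ 103 (mod 187)
4^32 ≡ 103^2 = 10609 ≡ 137 (mod 187)
4^64 ≡ 137^2 = 18769 ≡ 69 (mod 187)
93 = 64 + 16 + 8 + 4 + 1 in binary powers of 2.
So 4^93 ≡ 69 · 103 · 86 · 69 · 4 ≡ 174 (mod 187).
Squaring chain: 174; never reaches −1, so base 4 is a Miller–Rabin witness that 187 is composite.

174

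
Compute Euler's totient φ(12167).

Factor: 12167 = 23^3.
φ(12167) = 23^2·(23−1) = 11638.

11638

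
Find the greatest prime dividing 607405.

607405 = 5 · 121481
121481 = 29 · 4189
4189 = 59 · 71
71 is prime.
So 607405 = 5 · 29 · 59 · 71; the largest prime factor is 71.

71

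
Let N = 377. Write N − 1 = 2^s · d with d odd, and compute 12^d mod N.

220

377 − 1 = 376 = 2^3 · 47, so d = 47.
12^1 ≡ 12 (mod 377)
12^2 ≡ 12^2 = 144 ≡ 144 (mod 377)
12^4 ≡ 144^2 = 20736 ≡ 1 (mod 377)
12^8 ≡ 1^2 = 1 ≡ 1 (mod 377)
12^16 ≡ 1^2 = 1 ≡ 1 (mod 377)
12^32 ≡ 1^2 = 1 ≡ 1 (mod 377)
47 = 32 + 8 + 4 + 2 + 1 in binary powers of 2.
So 12^47 ≡ 1 · 1 · 1 · 144 · 12 ≡ 220 (mod 377).
Squaring chain: 220 → 144 → 1; never reaches −1, so base 12 is a Miller–Rabin witness that 377 is composite.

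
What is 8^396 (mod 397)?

1

8^1 ≡ 8 (mod 397)
8^2 ≡ 8^2 = 64 ≡ 64 (mod 397)
8^4 ≡ 64^2 = 4096 ≡ 126 (mod 397)
8^8 ≡ 126^2 = 15876 ≡ 393 (mod 397)
8^16 ≡ 393^2 = 154449 ≡ 16 (mod 397)
8^32 ≡ 16^2 = 256 ≡ 256 (mod 397)
8^64 ≡ 256^2 = 65536 ≡ 31 (mod 397)
8^128 ≡ 31^2 = 961 ≡ 167 (mod 397)
8^256 ≡ 167^2 = 27889 ≡ 99 (mod 397)
396 = 256 + 128 + 8 + 4 in binary powers of 2.
So 8^396 ≡ 99 · 167 · 393 · 126 ≡ 1 (mod 397).
Since the result is 1, base 8 gives no evidence that 397 is composite.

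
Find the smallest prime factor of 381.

3

381 is odd.
Digit sum 12, divisible by 3.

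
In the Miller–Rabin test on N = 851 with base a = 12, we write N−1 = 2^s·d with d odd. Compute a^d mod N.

292

851 − 1 = 850 = 2^1 · 425, so d = 425.
12^1 ≡ 12 (mod 851)
12^2 ≡ 12^2 = 144 ≡ 144 (mod 851)
12^4 ≡ 144^2 = 20736 ≡ 312 (mod 851)
12^8 ≡ 312^2 = 97344 ≡ 330 (mod 851)
12^16 ≡ 330^2 = 108900 ≡ 823 (mod 851)
12^32 ≡ 823^2 = 677329 ≡ 784 (mod 851)
12^64 ≡ 784^2 = 614656 ≡ 234 (mod 851)
12^128 ≡ 234^2 = 54756 ≡ 292 (mod 851)
12^256 ≡ 292^2 = 85264 ≡ 164 (mod 851)
425 = 256 + 128 + 32 + 8 + 1 in binary powers of 2.
So 12^425 ≡ 164 · 292 · 784 · 330 · 12 ≡ 292 (mod 851).
Squaring chain: 292; never reaches −1, so base 12 is a Miller–Rabin witness that 851 is composite.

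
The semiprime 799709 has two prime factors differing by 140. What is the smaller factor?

Since p = q + 140, we have 799709 = q(q + 140), so q² + 140q − 799709 = 0.
Discriminant: 140² + 4·799709 = 19600 + 3198836 = 3218436; √3218436 = 1794.
q = (−140 + 1794)/2 = 827, and p = q + 140 = 967.
Check: 827 · 967 = 799709.

827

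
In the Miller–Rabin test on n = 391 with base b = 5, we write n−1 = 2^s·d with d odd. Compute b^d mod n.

391 − 1 = 390 = 2^1 · 195, so d = 195.
5^1 ≡ 5 (mod 391)
5^2 ≡ 5^2 = 25 ≡ 25 (mod 391)
5^4 ≡ 25^2 = 625 ≡ 234 (mod 391)
5^8 ≡ 234^2 = 54756 ≡ 16 (mod 391)
5^16 ≡ 16^2 = 256 ≡ 256 (mod 391)
5^32 ≡ 256^2 = 65536 ≡ 239 (mod 391)
5^64 ≡ 239^2 = 57121 ≡ 35 (mod 391)
5^128 ≡ 35^2 = 1225 ≡ 52 (mod 391)
195 = 128 + 64 + 2 + 1 in binary powers of 2.
So 5^195 ≡ 52 · 35 · 25 · 5 ≡ 329 (mod 391).
Squaring chain: 329; never reaches −1, so base 5 is a Miller–Rabin witness that 391 is composite.

329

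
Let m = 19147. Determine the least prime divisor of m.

41

19147 is odd.
Digit sum 22, not divisible by 3.
Ends in 7: not divisible by 5.
7: 19147 = 7·2735 + 2
11: 19147 = 11·1740 + 7
13: 19147 = 13·1472 + 11
17: 19147 = 17·1126 + 5
19: 19147 = 19·1007 + 14
23: 19147 = 23·832 + 11
29: 19147 = 29·660 + 7
31: 19147 = 31·617 + 20
37: 19147 = 37·517 + 18
41: 19147 = 41·467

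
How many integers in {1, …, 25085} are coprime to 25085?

Factor: 25085 = 5 · 29 · 173.
φ(25085) = (5−1) · (29−1) · (173−1) = 4 · 28 · 172 = 19264.

19264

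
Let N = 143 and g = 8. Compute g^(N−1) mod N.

64

8^1 ≡ 8 (mod 143)
8^2 ≡ 8^2 = 64 ≡ 64 (mod 143)
8^4 ≡ 64^2 = 4096 ≡ 92 (mod 143)
8^8 ≡ 92^2 = 8464 ≡ 27 (mod 143)
8^16 ≡ 27^2 = 729 ≡ 14 (mod 143)
8^32 ≡ 14^2 = 196 ≡ 53 (mod 143)
8^64 ≡ 53^2 = 2809 ≡ 92 (mod 143)
8^128 ≡ 92^2 = 8464 ≡ 27 (mod 143)
142 = 128 + 8 + 4 + 2 in binary powers of 2.
So 8^142 ≡ 27 · 27 · 92 · 64 ≡ 64 (mod 143).
Since 64 ≠ 1, base 8 is a Fermat witness: 143 is composite.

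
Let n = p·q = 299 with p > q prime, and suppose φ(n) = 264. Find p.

23

φ(n) = (p−1)(q−1) = n − (p+q) + 1, so p + q = 299 − 264 + 1 = 36.
p and q are the roots of t² − 36t + 299 = 0.
Discriminant: 36² − 4·299 = 1296 − 1196 = 100; √100 = 10.
q = (36 − 10)/2 = 13, p = (36 + 10)/2 = 23.
Check: 13 · 23 = 299.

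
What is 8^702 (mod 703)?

8^1 ≡ 8 (mod 703)
8^2 ≡ 8^2 = 64 ≡ 64 (mod 703)
8^4 ≡ 64^2 = 4096 ≡ 581 (mod 703)
8^8 ≡ 581^2 = 337561 ≡ 121 (mod 703)
8^16 ≡ 121^2 = 14641 ≡ 581 (mod 703)
8^32 ≡ 581^2 = 337561 ≡ 121 (mod 703)
8^64 ≡ 121^2 = 14641 ≡ 581 (mod 703)
8^128 ≡ 581^2 = 337561 ≡ 121 (mod 703)
8^256 ≡ 121^2 = 14641 ≡ 581 (mod 703)
8^512 ≡ 581^2 = 337561 ≡ 121 (mod 703)
702 = 512 + 128 + 32 + 16 + 8 + 4 + 2 in binary powers of 2.
So 8^702 ≡ 121 · 121 · 121 · 581 · 121 · 581 · 64 ≡ 628 (mod 703).
Since 628 ≠ 1, base 8 is a Fermat witness: 703 is composite.

628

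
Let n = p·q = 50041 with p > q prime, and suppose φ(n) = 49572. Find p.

φ(n) = (p−1)(q−1) = n − (p+q) + 1, so p + q = 50041 − 49572 + 1 = 470.
p and q are the roots of t² − 470t + 50041 = 0.
Discriminant: 470² − 4·50041 = 220900 − 200164 = 20736; √20736 = 144.
q = (470 − 144)/2 = 163, p = (470 + 144)/2 = 307.
Check: 163 · 307 = 50041.

307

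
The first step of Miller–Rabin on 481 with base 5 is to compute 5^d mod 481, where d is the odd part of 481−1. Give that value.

481 − 1 = 480 = 2^5 · 15, so d = 15.
5^1 ≡ 5 (mod 481)
5^2 ≡ 5^2 = 25 ≡ 25 (mod 481)
5^4 ≡ 25^2 = 625 ≡ 144 (mod 481)
5^8 ≡ 144^2 = 20736 ≡ 53 (mod 481)
15 = 8 + 4 + 2 + 1 in binary powers of 2.
So 5^15 ≡ 53 · 144 · 25 · 5 ≡ 177 (mod 481).
Squaring chain: 177 → 64 → 248 → 417 → 248; never reaches −1, so base 5 is a Miller–Rabin witness that 481 is composite.

177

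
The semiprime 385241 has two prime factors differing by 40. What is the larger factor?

641

Since p = q + 40, we have 385241 = q(q + 40), so q² + 40q − 385241 = 0.
Discriminant: 40² + 4·385241 = 1600 + 1540964 = 1542564; √1542564 = 1242.
q = (−40 + 1242)/2 = 601, and p = q + 40 = 641.
Check: 601 · 641 = 385241.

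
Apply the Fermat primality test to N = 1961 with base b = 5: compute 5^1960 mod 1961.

367

5^1 ≡ 5 (mod 1961)
5^2 ≡ 5^2 = 25 ≡ 25 (mod 1961)
5^4 ≡ 25^2 = 625 ≡ 625 (mod 1961)
5^8 ≡ 625^2 = 390625 ≡ 386 (mod 1961)
5^16 ≡ 386^2 = 148996 ≡ 1921 (mod 1961)
5^32 ≡ 1921^2 = 3690241 ≡ 1600 (mod 1961)
5^64 ≡ 1600^2 = 2560000 ≡ 895 (mod 1961)
5^128 ≡ 895^2 = 801025 ≡ 937 (mod 1961)
5^256 ≡ 937^2 = 877969 ≡ 1402 (mod 1961)
5^512 ≡ 1402^2 = 1965604 ≡ 682 (mod 1961)
5^1024 ≡ 682^2 = 465124 ≡ 367 (mod 1961)
1960 = 1024 + 512 + 256 + 128 + 32 + 8 in binary powers of 2.
So 5^1960 ≡ 367 · 682 · 1402 · 937 · 1600 · 386 ≡ 367 (mod 1961).
Since 367 ≠ 1, base 5 is a Fermat witness: 1961 is composite.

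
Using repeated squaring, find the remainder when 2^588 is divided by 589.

163

2^1 ≡ 2 (mod 589)
2^2 ≡ 2^2 = 4 ≡ 4 (mod 589)
2^4 ≡ 4^2 = 16 ≡ 16 (mod 589)
2^8 ≡ 16^2 = 256 ≡ 256 (mod 589)
2^16 ≡ 256^2 = 65536 ≡ 157 (mod 589)
2^32 ≡ 157^2 = 24649 ≡ 500 (mod 589)
2^64 ≡ 500^2 = 250000 ≡ 264 (mod 589)
2^128 ≡ 264^2 = 69696 ≡ 194 (mod 589)
2^256 ≡ 194^2 = 37636 ≡ 529 (mod 589)
2^512 ≡ 529^2 = 279841 ≡ 66 (mod 589)
588 = 512 + 64 + 8 + 4 in binary powers of 2.
So 2^588 ≡ 66 · 264 · 256 · 16 ≡ 163 (mod 589).
Since 163 ≠ 1, base 2 is a Fermat witness: 589 is composite.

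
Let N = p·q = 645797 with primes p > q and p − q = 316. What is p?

977

Since p = q + 316, we have 645797 = q(q + 316), so q² + 316q − 645797 = 0.
Discriminant: 316² + 4·645797 = 99856 + 2583188 = 2683044; √2683044 = 1638.
q = (−316 + 1638)/2 = 661, and p = q + 316 = 977.
Check: 661 · 977 = 645797.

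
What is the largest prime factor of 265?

53

265 = 5 · 53
53 is prime.
So 265 = 5 · 53; the largest prime factor is 53.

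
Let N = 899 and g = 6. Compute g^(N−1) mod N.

645

6^1 ≡ 6 (mod 899)
6^2 ≡ 6^2 = 36 ≡ 36 (mod 899)
6^4 ≡ 36^2 = 1296 ≡ 397 (mod 899)
6^8 ≡ 397^2 = 157609 ≡ 284 (mod 899)
6^16 ≡ 284^2 = 80656 ≡ 645 (mod 899)
6^32 ≡ 645^2 = 416025 ≡ 687 (mod 899)
6^64 ≡ 687^2 = 471969 ≡ 893 (mod 899)
6^128 ≡ 893^2 = 797449 ≡ 36 (mod 899)
6^256 ≡ 36^2 = 1296 ≡ 397 (mod 899)
6^512 ≡ 397^2 = 157609 ≡ 284 (mod 899)
898 = 512 + 256 + 128 + 2 in binary powers of 2.
So 6^898 ≡ 284 · 397 · 36 · 36 ≡ 645 (mod 899).
Since 645 ≠ 1, base 6 is a Fermat witness: 899 is composite.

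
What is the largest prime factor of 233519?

71

233519 = 11 · 21229
21229 = 13 · 1633
1633 = 23 · 71
71 is prime.
So 233519 = 11 · 13 · 23 · 71; the largest prime factor is 71.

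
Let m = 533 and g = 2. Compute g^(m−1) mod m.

406

2^1 ≡ 2 (mod 533)
2^2 ≡ 2^2 = 4 ≡ 4 (mod 533)
2^4 ≡ 4^2 = 16 ≡ 16 (mod 533)
2^8 ≡ 16^2 = 256 ≡ 256 (mod 533)
2^16 ≡ 256^2 = 65536 ≡ 510 (mod 533)
2^32 ≡ 510^2 = 260100 ≡ 529 (mod 533)
2^64 ≡ 529^2 = 279841 ≡ 16 (mod 533)
2^128 ≡ 16^2 = 256 ≡ 256 (mod 533)
2^256 ≡ 256^2 = 65536 ≡ 510 (mod 533)
2^512 ≡ 510^2 = 260100 ≡ 529 (mod 533)
532 = 512 + 16 + 4 in binary powers of 2.
So 2^532 ≡ 529 · 510 · 16 ≡ 406 (mod 533).
Since 406 ≠ 1, base 2 is a Fermat witness: 533 is composite.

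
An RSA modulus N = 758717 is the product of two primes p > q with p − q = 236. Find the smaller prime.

Since p = q + 236, we have 758717 = q(q + 236), so q² + 236q − 758717 = 0.
Discriminant: 236² + 4·758717 = 55696 + 3034868 = 3090564; √3090564 = 1758.
q = (−236 + 1758)/2 = 761, and p = q + 236 = 997.
Check: 761 · 997 = 758717.

761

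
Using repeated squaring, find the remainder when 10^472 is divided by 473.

10^1 ≡ 10 (mod 473)
10^2 ≡ 10^2 = 100 ≡ 100 (mod 473)
10^4 ≡ 100^2 = 10000 ≡ 67 (mod 473)
10^8 ≡ 67^2 = 4489 ≡ 232 (mod 473)
10^16 ≡ 232^2 = 53824 ≡ 375 (mod 473)
10^32 ≡ 375^2 = 140625 ≡ 144 (mod 473)
10^64 ≡ 144^2 = 20736 ≡ 397 (mod 473)
10^128 ≡ 397^2 = 157609 ≡ 100 (mod 473)
10^256 ≡ 100^2 = 10000 ≡ 67 (mod 473)
472 = 256 + 128 + 64 + 16 + 8 in binary powers of 2.
So 10^472 ≡ 67 · 100 · 397 · 375 · 232 ≡ 23 (mod 473).
Since 23 ≠ 1, base 10 is a Fermat witness: 473 is composite.

23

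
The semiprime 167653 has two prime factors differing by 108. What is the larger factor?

Since p = q + 108, we have 167653 = q(q + 108), so q² + 108q − 167653 = 0.
Discriminant: 108² + 4·167653 = 11664 + 670612 = 682276; √682276 = 826.
q = (−108 + 826)/2 = 359, and p = q + 108 = 467.
Check: 359 · 467 = 167653.

467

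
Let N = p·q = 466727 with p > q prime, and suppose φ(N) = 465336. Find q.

φ(n) = (p−1)(q−1) = n − (p+q) + 1, so p + q = 466727 − 465336 + 1 = 1392.
p and q are the roots of t² − 1392t + 466727 = 0.
Discriminant: 1392² − 4·466727 = 1937664 − 1866908 = 70756; √70756 = 266.
q = (1392 − 266)/2 = 563, p = (1392 + 266)/2 = 829.
Check: 563 · 829 = 466727.

563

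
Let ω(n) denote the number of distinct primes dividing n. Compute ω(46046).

46046 = 2 · 23023
23023 = 7 · 3289
3289 = 11 · 299
299 = 13 · 23
46046 = 2 · 7 · 11 · 13 · 23, which has 5 distinct prime factors.

5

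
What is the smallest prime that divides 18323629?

18323629 is odd.
Digit sum 34, not divisible by 3.
Ends in 9: not divisible by 5.
7: 18323629 = 7·2617661 + 2
11: 18323629 = 11·1665784 + 5
13: 18323629 = 13·1409509 + 12
17: 18323629 = 17·1077860 + 9
19: 18323629 = 19·964401 + 10
23: 18323629 = 23·796679 + 12
29: 18323629 = 29·631849 + 8
31: 18323629 = 31·591084 + 25
37: 18323629 = 37·495233 + 8
41: 18323629 = 41·446917 + 32
43: 18323629 = 43·426130 + 39
47: 18323629 = 47·389864 + 21
53: 18323629 = 53·345728 + 45
59: 18323629 = 59·310569 + 58
61: 18323629 = 61·300387 + 22
67: 18323629 = 67·273487

67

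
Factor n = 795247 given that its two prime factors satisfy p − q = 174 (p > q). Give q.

809

Since p = q + 174, we have 795247 = q(q + 174), so q² + 174q − 795247 = 0.
Discriminant: 174² + 4·795247 = 30276 + 3180988 = 3211264; √3211264 = 1792.
q = (−174 + 1792)/2 = 809, and p = q + 174 = 983.
Check: 809 · 983 = 795247.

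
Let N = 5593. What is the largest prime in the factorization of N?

47

5593 = 7 · 799
799 = 17 · 47
47 is prime.
So 5593 = 7 · 17 · 47; the largest prime factor is 47.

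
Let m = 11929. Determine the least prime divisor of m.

11929 is odd.
Digit sum 22, not divisible by 3.
Ends in 9: not divisible by 5.
7: 11929 = 7·1704 + 1
11: 11929 = 11·1084 + 5
13: 11929 = 13·917 + 8
17: 11929 = 17·701 + 12
19: 11929 = 19·627 + 16
23: 11929 = 23·518 + 15
29: 11929 = 29·411 + 10
31: 11929 = 31·384 + 25
37: 11929 = 37·322 + 15
41: 11929 = 41·290 + 39
43: 11929 = 43·277 + 18
47: 11929 = 47·253 + 38
53: 11929 = 53·225 + 4
59: 11929 = 59·202 + 11
61: 11929 = 61·195 + 34
67: 11929 = 67·178 + 3
71: 11929 = 71·168 + 1
73: 11929 = 73·163 + 30
79: 11929 = 79·151

79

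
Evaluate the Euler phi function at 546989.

526176

Factor: 546989 = 59 · 73 · 127.
φ(546989) = (59−1) · (73−1) · (127−1) = 58 · 72 · 126 = 526176.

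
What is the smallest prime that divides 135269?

135269 is odd.
Digit sum 26, not divisible by 3.
Ends in 9: not divisible by 5.
7: 135269 = 7·19324 + 1
11: 135269 = 11·12297 + 2
13: 135269 = 13·10405 + 4
17: 135269 = 17·7957

17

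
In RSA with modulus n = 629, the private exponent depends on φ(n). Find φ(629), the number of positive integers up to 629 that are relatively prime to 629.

576

Factor: 629 = 17 · 37.
φ(629) = (17−1) · (37−1) = 16 · 36 = 576.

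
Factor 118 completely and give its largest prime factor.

59

118 = 2 · 59
59 is prime.
So 118 = 2 · 59; the largest prime factor is 59.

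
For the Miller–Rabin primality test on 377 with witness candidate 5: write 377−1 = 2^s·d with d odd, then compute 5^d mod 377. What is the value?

138

377 − 1 = 376 = 2^3 · 47, so d = 47.
5^1 ≡ 5 (mod 377)
5^2 ≡ 5^2 = 25 ≡ 25 (mod 377)
5^4 ≡ 25^2 = 625 ≡ 248 (mod 377)
5^8 ≡ 248^2 = 61504 ≡ 53 (mod 377)
5^16 ≡ 53^2 = 2809 ≡ 170 (mod 377)
5^32 ≡ 170^2 = 28900 ≡ 248 (mod 377)
47 = 32 + 8 + 4 + 2 + 1 in binary powers of 2.
So 5^47 ≡ 248 · 53 · 248 · 25 · 5 ≡ 138 (mod 377).
Squaring chain: 138 → 194 → 313; never reaches −1, so base 5 is a Miller–Rabin witness that 377 is composite.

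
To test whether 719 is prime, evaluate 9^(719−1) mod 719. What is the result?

1

9^1 ≡ 9 (mod 719)
9^2 ≡ 9^2 = 81 ≡ 81 (mod 719)
9^4 ≡ 81^2 = 6561 ≡ 90 (mod 719)
9^8 ≡ 90^2 = 8100 ≡ 191 (mod 719)
9^16 ≡ 191^2 = 36481 ≡ 531 (mod 719)
9^32 ≡ 531^2 = 281961 ≡ 113 (mod 719)
9^64 ≡ 113^2 = 12769 ≡ 546 (mod 719)
9^128 ≡ 546^2 = 298116 ≡ 450 (mod 719)
9^256 ≡ 450^2 = 202500 ≡ 461 (mod 719)
9^512 ≡ 461^2 = 212521 ≡ 416 (mod 719)
718 = 512 + 128 + 64 + 8 + 4 + 2 in binary powers of 2.
So 9^718 ≡ 416 · 450 · 546 · 191 · 90 · 81 ≡ 1 (mod 719).
Since the result is 1, base 9 gives no evidence that 719 is composite.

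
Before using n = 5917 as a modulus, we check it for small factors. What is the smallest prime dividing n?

5917 is odd.
Digit sum 22, not divisible by 3.
Ends in 7: not divisible by 5.
7: 5917 = 7·845 + 2
11: 5917 = 11·537 + 10
13: 5917 = 13·455 + 2
17: 5917 = 17·348 + 1
19: 5917 = 19·311 + 8
23: 5917 = 23·257 + 6
29: 5917 = 29·204 + 1
31: 5917 = 31·190 + 27
37: 5917 = 37·159 + 34
41: 5917 = 41·144 + 13
43: 5917 = 43·137 + 26
47: 5917 = 47·125 + 42
53: 5917 = 53·111 + 34
59: 5917 = 59·100 + 17
61: 5917 = 61·97

61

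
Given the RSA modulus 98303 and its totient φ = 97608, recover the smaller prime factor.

197

φ(n) = (p−1)(q−1) = n − (p+q) + 1, so p + q = 98303 − 97608 + 1 = 696.
p and q are the roots of t² − 696t + 98303 = 0.
Discriminant: 696² − 4·98303 = 484416 − 393212 = 91204; √91204 = 302.
q = (696 − 302)/2 = 197, p = (696 + 302)/2 = 499.
Check: 197 · 499 = 98303.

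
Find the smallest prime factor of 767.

13

767 is odd.
Digit sum 20, not divisible by 3.
Ends in 7: not divisible by 5.
7: 767 = 7·109 + 4
11: 767 = 11·69 + 8
13: 767 = 13·59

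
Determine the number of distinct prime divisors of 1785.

4

1785 = 3 · 595
595 = 5 · 119
119 = 7 · 17
1785 = 3 · 5 · 7 · 17, which has 4 distinct prime factors.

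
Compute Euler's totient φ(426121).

Factor: 426121 = 23 · 97 · 191.
φ(426121) = (23−1) · (97−1) · (191−1) = 22 · 96 · 190 = 401280.

401280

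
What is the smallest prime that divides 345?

345 is odd.
Digit sum 12, divisible by 3.

3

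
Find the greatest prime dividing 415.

83

415 = 5 · 83
83 is prime.
So 415 = 5 · 83; the largest prime factor is 83.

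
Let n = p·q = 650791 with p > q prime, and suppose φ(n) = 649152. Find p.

φ(n) = (p−1)(q−1) = n − (p+q) + 1, so p + q = 650791 − 649152 + 1 = 1640.
p and q are the roots of t² − 1640t + 650791 = 0.
Discriminant: 1640² − 4·650791 = 2689600 − 2603164 = 86436; √86436 = 294.
q = (1640 − 294)/2 = 673, p = (1640 + 294)/2 = 967.
Check: 673 · 967 = 650791.

967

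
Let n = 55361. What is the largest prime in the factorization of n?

55361 = 23 · 2407
2407 = 29 · 83
83 is prime.
So 55361 = 23 · 29 · 83; the largest prime factor is 83.

83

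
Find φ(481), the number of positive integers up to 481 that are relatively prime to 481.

Factor: 481 = 13 · 37.
φ(481) = (13−1) · (37−1) = 12 · 36 = 432.

432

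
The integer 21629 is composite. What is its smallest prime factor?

21629 is odd.
Digit sum 20, not divisible by 3.
Ends in 9: not divisible by 5.
7: 21629 = 7·3089 + 6
11: 21629 = 11·1966 + 3
13: 21629 = 13·1663 + 10
17: 21629 = 17·1272 + 5
19: 21629 = 19·1138 + 7
23: 21629 = 23·940 + 9
29: 21629 = 29·745 + 24
31: 21629 = 31·697 + 22
37: 21629 = 37·584 + 21
41: 21629 = 41·527 + 22
43: 21629 = 43·503

43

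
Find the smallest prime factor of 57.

3

57 is odd.
Digit sum 12, divisible by 3.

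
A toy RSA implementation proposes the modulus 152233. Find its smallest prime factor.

152233 is odd.
Digit sum 16, not divisible by 3.
Ends in 3: not divisible by 5.
7: 152233 = 7·21747 + 4
11: 152233 = 11·13839 + 4
13: 152233 = 13·11710 + 3
17: 152233 = 17·8954 + 15
19: 152233 = 19·8012 + 5
23: 152233 = 23·6618 + 19
29: 152233 = 29·5249 + 12
31: 152233 = 31·4910 + 23
37: 152233 = 37·4114 + 15
41: 152233 = 41·3713

41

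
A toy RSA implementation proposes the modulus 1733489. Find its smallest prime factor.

31

1733489 is odd.
Digit sum 35, not divisible by 3.
Ends in 9: not divisible by 5.
7: 1733489 = 7·247641 + 2
11: 1733489 = 11·157589 + 10
13: 1733489 = 13·133345 + 4
17: 1733489 = 17·101969 + 16
19: 1733489 = 19·91236 + 5
23: 1733489 = 23·75369 + 2
29: 1733489 = 29·59775 + 14
31: 1733489 = 31·55919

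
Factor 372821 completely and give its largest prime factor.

89

372821 = 59 · 6319
6319 = 71 · 89
89 is prime.
So 372821 = 59 · 71 · 89; the largest prime factor is 89.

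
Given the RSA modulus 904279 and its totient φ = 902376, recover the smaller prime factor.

φ(n) = (p−1)(q−1) = n − (p+q) + 1, so p + q = 904279 − 902376 + 1 = 1904.
p and q are the roots of t² − 1904t + 904279 = 0.
Discriminant: 1904² − 4·904279 = 3625216 − 3617116 = 8100; √8100 = 90.
q = (1904 − 90)/2 = 907, p = (1904 + 90)/2 = 997.
Check: 907 · 997 = 904279.

907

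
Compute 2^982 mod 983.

2^1 ≡ 2 (mod 983)
2^2 ≡ 2^2 = 4 ≡ 4 (mod 983)
2^4 ≡ 4^2 = 16 ≡ 16 (mod 983)
2^8 ≡ 16^2 = 256 ≡ 256 (mod 983)
2^16 ≡ 256^2 = 65536 ≡ 658 (mod 983)
2^32 ≡ 658^2 = 432964 ≡ 444 (mod 983)
2^64 ≡ 444^2 = 197136 ≡ 536 (mod 983)
2^128 ≡ 536^2 = 287296 ≡ 260 (mod 983)
2^256 ≡ 260^2 = 67600 ≡ 756 (mod 983)
2^512 ≡ 756^2 = 571536 ≡ 413 (mod 983)
982 = 512 + 256 + 128 + 64 + 16 + 4 + 2 in binary powers of 2.
So 2^982 ≡ 413 · 756 · 260 · 536 · 658 · 16 · 4 ≡ 1 (mod 983).
Since the result is 1, base 2 gives no evidence that 983 is composite.

1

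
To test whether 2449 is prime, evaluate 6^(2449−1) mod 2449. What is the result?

1365

6^1 ≡ 6 (mod 2449)
6^2 ≡ 6^2 = 36 ≡ 36 (mod 2449)
6^4 ≡ 36^2 = 1296 ≡ 1296 (mod 2449)
6^8 ≡ 1296^2 = 1679616 ≡ 2051 (mod 2449)
6^16 ≡ 2051^2 = 4206601 ≡ 1668 (mod 2449)
6^32 ≡ 1668^2 = 2782224 ≡ 160 (mod 2449)
6^64 ≡ 160^2 = 25600 ≡ 1110 (mod 2449)
6^128 ≡ 1110^2 = 1232100 ≡ 253 (mod 2449)
6^256 ≡ 253^2 = 64009 ≡ 335 (mod 2449)
6^512 ≡ 335^2 = 112225 ≡ 2020 (mod 2449)
6^1024 ≡ 2020^2 = 4080400 ≡ 366 (mod 2449)
6^2048 ≡ 366^2 = 133956 ≡ 1710 (mod 2449)
2448 = 2048 + 256 + 128 + 16 in binary powers of 2.
So 6^2448 ≡ 1710 · 335 · 253 · 1668 ≡ 1365 (mod 2449).
Since 1365 ≠ 1, base 6 is a Fermat witness: 2449 is composite.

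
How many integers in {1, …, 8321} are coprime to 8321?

8112

Factor: 8321 = 53 · 157.
φ(8321) = (53−1) · (157−1) = 52 · 156 = 8112.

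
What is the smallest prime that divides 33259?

79

33259 is odd.
Digit sum 22, not divisible by 3.
Ends in 9: not divisible by 5.
7: 33259 = 7·4751 + 2
11: 33259 = 11·3023 + 6
13: 33259 = 13·2558 + 5
17: 33259 = 17·1956 + 7
19: 33259 = 19·1750 + 9
23: 33259 = 23·1446 + 1
29: 33259 = 29·1146 + 25
31: 33259 = 31·1072 + 27
37: 33259 = 37·898 + 33
41: 33259 = 41·811 + 8
43: 33259 = 43·773 + 20
47: 33259 = 47·707 + 30
53: 33259 = 53·627 + 28
59: 33259 = 59·563 + 42
61: 33259 = 61·545 + 14
67: 33259 = 67·496 + 27
71: 33259 = 71·468 + 31
73: 33259 = 73·455 + 44
79: 33259 = 79·421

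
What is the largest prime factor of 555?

555 = 3 · 185
185 = 5 · 37
37 is prime.
So 555 = 3 · 5 · 37; the largest prime factor is 37.

37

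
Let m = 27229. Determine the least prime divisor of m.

73

27229 is odd.
Digit sum 22, not divisible by 3.
Ends in 9: not divisible by 5.
7: 27229 = 7·3889 + 6
11: 27229 = 11·2475 + 4
13: 27229 = 13·2094 + 7
17: 27229 = 17·1601 + 12
19: 27229 = 19·1433 + 2
23: 27229 = 23·1183 + 20
29: 27229 = 29·938 + 27
31: 27229 = 31·878 + 11
37: 27229 = 37·735 + 34
41: 27229 = 41·664 + 5
43: 27229 = 43·633 + 10
47: 27229 = 47·579 + 16
53: 27229 = 53·513 + 40
59: 27229 = 59·461 + 30
61: 27229 = 61·446 + 23
67: 27229 = 67·406 + 27
71: 27229 = 71·383 + 36
73: 27229 = 73·373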